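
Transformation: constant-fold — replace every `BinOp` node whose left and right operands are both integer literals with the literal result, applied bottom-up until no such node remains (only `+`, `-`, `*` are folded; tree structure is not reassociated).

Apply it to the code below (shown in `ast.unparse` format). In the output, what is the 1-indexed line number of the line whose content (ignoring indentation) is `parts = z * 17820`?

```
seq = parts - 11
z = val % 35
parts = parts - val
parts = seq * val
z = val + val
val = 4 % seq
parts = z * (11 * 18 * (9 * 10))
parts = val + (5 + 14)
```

Transformed code:
seq = parts - 11
z = val % 35
parts = parts - val
parts = seq * val
z = val + val
val = 4 % seq
parts = z * 17820
parts = val + 19

7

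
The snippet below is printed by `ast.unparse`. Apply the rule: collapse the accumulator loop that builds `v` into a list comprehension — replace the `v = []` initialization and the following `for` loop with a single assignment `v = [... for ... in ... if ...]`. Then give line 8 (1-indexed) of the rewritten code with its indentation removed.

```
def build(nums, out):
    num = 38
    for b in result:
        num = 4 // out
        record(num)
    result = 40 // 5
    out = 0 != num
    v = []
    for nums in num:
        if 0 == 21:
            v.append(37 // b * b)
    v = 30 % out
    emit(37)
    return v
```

Transformed code:
def build(nums, out):
    num = 38
    for b in result:
        num = 4 // out
        record(num)
    result = 40 // 5
    out = 0 != num
    v = [37 // b * b for nums in num if 0 == 21]
    v = 30 % out
    emit(37)
    return v

v = [37 // b * b for nums in num if 0 == 21]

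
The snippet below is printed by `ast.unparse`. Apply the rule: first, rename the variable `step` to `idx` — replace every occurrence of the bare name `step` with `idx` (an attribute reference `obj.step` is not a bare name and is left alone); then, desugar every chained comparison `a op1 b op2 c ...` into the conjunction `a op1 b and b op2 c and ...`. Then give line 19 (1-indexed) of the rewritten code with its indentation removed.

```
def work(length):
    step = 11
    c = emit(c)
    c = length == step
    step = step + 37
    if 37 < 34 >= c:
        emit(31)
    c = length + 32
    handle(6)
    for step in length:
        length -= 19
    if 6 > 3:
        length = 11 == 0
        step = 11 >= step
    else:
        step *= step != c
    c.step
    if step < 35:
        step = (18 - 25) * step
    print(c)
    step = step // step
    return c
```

Transformed code:
def work(length):
    idx = 11
    c = emit(c)
    c = length == idx
    idx = idx + 37
    if 37 < 34 and 34 >= c:
        emit(31)
    c = length + 32
    handle(6)
    for idx in length:
        length -= 19
    if 6 > 3:
        length = 11 == 0
        idx = 11 >= idx
    else:
        idx *= idx != c
    c.step
    if idx < 35:
        idx = (18 - 25) * idx
    print(c)
    idx = idx // idx
    return c

idx = (18 - 25) * idx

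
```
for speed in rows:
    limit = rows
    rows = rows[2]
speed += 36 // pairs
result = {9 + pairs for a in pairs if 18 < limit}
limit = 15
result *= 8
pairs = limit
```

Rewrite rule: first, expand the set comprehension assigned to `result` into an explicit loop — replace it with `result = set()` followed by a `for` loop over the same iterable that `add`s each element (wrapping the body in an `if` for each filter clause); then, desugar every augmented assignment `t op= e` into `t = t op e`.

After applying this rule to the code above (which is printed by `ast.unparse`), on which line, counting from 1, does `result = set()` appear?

Transformed code:
for speed in rows:
    limit = rows
    rows = rows[2]
speed = speed + 36 // pairs
result = set()
for a in pairs:
    if 18 < limit:
        result.add(9 + pairs)
limit = 15
result = result * 8
pairs = limit

5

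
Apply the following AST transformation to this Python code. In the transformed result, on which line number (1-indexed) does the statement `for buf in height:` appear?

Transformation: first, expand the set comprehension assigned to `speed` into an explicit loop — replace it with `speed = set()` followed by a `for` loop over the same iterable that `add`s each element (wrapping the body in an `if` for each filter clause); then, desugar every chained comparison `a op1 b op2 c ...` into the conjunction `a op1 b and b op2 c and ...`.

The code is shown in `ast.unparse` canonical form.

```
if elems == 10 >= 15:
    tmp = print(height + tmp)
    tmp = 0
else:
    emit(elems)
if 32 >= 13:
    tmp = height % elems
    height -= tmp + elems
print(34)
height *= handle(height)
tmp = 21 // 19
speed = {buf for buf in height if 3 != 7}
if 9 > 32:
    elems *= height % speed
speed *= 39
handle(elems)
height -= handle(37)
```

Transformed code:
if elems == 10 and 10 >= 15:
    tmp = print(height + tmp)
    tmp = 0
else:
    emit(elems)
if 32 >= 13:
    tmp = height % elems
    height -= tmp + elems
print(34)
height *= handle(height)
tmp = 21 // 19
speed = set()
for buf in height:
    if 3 != 7:
        speed.add(buf)
if 9 > 32:
    elems *= height % speed
speed *= 39
handle(elems)
height -= handle(37)

13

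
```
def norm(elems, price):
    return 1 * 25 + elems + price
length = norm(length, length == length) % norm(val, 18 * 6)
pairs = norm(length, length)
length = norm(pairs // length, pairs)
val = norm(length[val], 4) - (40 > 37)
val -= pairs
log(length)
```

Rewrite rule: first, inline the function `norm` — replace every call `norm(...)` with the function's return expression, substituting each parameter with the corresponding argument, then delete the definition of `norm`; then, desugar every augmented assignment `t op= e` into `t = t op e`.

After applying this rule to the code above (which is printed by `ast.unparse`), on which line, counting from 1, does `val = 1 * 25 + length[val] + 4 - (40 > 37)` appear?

Transformed code:
length = (1 * 25 + length + (length == length)) % (1 * 25 + val + 18 * 6)
pairs = 1 * 25 + length + length
length = 1 * 25 + pairs // length + pairs
val = 1 * 25 + length[val] + 4 - (40 > 37)
val = val - pairs
log(length)

4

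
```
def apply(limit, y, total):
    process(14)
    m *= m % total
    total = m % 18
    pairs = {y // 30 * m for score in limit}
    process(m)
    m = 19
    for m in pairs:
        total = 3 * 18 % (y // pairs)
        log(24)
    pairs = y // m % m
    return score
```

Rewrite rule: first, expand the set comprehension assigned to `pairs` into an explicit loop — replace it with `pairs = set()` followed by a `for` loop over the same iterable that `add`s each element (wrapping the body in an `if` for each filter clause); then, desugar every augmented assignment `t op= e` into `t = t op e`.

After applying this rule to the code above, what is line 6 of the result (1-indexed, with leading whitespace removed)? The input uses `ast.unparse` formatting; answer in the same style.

for score in limit:

Transformed code:
def apply(limit, y, total):
    process(14)
    m = m * (m % total)
    total = m % 18
    pairs = set()
    for score in limit:
        pairs.add(y // 30 * m)
    process(m)
    m = 19
    for m in pairs:
        total = 3 * 18 % (y // pairs)
        log(24)
    pairs = y // m % m
    return score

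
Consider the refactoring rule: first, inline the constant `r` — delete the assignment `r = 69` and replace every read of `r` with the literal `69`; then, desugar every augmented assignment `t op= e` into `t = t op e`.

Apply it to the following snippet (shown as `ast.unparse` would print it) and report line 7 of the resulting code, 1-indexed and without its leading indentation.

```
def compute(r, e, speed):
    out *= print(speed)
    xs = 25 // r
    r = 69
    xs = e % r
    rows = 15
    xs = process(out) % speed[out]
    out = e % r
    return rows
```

out = e % 69

Transformed code:
def compute(r, e, speed):
    out = out * print(speed)
    xs = 25 // 69
    xs = e % 69
    rows = 15
    xs = process(out) % speed[out]
    out = e % 69
    return rows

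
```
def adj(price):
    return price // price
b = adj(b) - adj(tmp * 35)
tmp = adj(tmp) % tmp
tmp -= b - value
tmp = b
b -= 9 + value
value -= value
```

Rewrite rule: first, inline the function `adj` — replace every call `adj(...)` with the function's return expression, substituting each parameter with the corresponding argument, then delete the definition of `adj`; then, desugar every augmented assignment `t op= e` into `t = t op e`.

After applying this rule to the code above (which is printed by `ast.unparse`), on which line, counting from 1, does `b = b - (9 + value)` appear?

Transformed code:
b = b // b - tmp * 35 // (tmp * 35)
tmp = tmp // tmp % tmp
tmp = tmp - (b - value)
tmp = b
b = b - (9 + value)
value = value - value

5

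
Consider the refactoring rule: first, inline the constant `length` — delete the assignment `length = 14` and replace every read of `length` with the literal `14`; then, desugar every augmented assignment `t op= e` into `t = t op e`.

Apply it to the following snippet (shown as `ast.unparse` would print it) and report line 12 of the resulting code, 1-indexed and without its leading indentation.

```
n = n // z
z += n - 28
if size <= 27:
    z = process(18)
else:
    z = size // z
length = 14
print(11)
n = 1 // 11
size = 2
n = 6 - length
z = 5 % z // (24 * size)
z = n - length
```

z = n - 14

Transformed code:
n = n // z
z = z + (n - 28)
if size <= 27:
    z = process(18)
else:
    z = size // z
print(11)
n = 1 // 11
size = 2
n = 6 - 14
z = 5 % z // (24 * size)
z = n - 14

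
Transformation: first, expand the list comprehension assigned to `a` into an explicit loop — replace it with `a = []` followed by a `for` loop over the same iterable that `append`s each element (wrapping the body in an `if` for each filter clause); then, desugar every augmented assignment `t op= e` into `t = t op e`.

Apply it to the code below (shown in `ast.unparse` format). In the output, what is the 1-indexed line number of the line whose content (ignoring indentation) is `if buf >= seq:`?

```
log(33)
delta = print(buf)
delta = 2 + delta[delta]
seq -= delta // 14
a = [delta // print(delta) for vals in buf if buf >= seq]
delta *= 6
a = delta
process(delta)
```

Transformed code:
log(33)
delta = print(buf)
delta = 2 + delta[delta]
seq = seq - delta // 14
a = []
for vals in buf:
    if buf >= seq:
        a.append(delta // print(delta))
delta = delta * 6
a = delta
process(delta)

7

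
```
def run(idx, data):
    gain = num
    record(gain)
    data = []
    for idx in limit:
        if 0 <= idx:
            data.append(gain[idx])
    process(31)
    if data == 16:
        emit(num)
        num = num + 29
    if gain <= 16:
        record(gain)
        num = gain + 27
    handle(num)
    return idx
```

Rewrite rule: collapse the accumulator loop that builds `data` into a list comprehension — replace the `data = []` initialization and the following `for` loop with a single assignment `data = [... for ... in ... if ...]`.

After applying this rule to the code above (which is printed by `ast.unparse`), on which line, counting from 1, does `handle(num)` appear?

Transformed code:
def run(idx, data):
    gain = num
    record(gain)
    data = [gain[idx] for idx in limit if 0 <= idx]
    process(31)
    if data == 16:
        emit(num)
        num = num + 29
    if gain <= 16:
        record(gain)
        num = gain + 27
    handle(num)
    return idx

12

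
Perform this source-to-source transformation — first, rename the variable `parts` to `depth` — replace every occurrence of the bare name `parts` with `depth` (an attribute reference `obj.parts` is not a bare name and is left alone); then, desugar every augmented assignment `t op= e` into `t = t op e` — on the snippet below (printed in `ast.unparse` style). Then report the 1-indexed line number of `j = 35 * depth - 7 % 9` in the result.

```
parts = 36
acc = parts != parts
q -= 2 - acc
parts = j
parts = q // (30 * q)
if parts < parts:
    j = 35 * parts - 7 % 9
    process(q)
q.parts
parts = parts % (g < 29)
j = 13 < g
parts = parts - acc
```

Transformed code:
depth = 36
acc = depth != depth
q = q - (2 - acc)
depth = j
depth = q // (30 * q)
if depth < depth:
    j = 35 * depth - 7 % 9
    process(q)
q.parts
depth = depth % (g < 29)
j = 13 < g
depth = depth - acc

7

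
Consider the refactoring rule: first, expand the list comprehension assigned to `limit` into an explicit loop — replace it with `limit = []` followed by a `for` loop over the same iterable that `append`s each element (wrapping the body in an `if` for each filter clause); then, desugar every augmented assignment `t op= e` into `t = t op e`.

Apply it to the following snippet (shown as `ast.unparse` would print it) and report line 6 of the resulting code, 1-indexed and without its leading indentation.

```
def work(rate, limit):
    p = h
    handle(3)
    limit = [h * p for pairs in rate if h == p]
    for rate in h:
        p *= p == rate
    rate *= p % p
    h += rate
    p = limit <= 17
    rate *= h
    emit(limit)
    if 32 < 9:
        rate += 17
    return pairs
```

Transformed code:
def work(rate, limit):
    p = h
    handle(3)
    limit = []
    for pairs in rate:
        if h == p:
            limit.append(h * p)
    for rate in h:
        p = p * (p == rate)
    rate = rate * (p % p)
    h = h + rate
    p = limit <= 17
    rate = rate * h
    emit(limit)
    if 32 < 9:
        rate = rate + 17
    return pairs

if h == p:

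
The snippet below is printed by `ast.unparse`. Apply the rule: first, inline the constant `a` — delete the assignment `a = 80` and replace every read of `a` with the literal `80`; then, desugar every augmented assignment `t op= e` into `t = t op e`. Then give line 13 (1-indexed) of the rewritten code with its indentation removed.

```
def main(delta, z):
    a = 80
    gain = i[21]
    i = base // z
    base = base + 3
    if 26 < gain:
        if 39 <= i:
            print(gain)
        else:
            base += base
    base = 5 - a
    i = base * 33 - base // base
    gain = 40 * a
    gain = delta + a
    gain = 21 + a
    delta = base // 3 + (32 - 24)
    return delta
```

gain = delta + 80

Transformed code:
def main(delta, z):
    gain = i[21]
    i = base // z
    base = base + 3
    if 26 < gain:
        if 39 <= i:
            print(gain)
        else:
            base = base + base
    base = 5 - 80
    i = base * 33 - base // base
    gain = 40 * 80
    gain = delta + 80
    gain = 21 + 80
    delta = base // 3 + (32 - 24)
    return delta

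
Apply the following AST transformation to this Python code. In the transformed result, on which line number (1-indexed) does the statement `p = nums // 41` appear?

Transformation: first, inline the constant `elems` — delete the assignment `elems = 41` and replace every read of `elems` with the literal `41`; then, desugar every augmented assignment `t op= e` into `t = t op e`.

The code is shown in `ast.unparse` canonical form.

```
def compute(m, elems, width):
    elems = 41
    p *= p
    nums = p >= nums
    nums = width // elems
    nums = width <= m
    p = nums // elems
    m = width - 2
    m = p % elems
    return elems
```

6

Transformed code:
def compute(m, elems, width):
    p = p * p
    nums = p >= nums
    nums = width // 41
    nums = width <= m
    p = nums // 41
    m = width - 2
    m = p % 41
    return 41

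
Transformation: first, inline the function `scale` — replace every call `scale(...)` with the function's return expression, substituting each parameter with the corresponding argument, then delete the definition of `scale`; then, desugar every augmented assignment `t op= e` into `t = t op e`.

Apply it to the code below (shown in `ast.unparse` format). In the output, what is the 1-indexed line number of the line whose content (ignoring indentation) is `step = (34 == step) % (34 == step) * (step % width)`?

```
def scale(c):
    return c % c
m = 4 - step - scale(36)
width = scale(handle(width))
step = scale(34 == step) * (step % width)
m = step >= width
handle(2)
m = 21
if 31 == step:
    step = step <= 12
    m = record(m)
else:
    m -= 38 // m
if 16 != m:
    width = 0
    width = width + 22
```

3

Transformed code:
m = 4 - step - 36 % 36
width = handle(width) % handle(width)
step = (34 == step) % (34 == step) * (step % width)
m = step >= width
handle(2)
m = 21
if 31 == step:
    step = step <= 12
    m = record(m)
else:
    m = m - 38 // m
if 16 != m:
    width = 0
    width = width + 22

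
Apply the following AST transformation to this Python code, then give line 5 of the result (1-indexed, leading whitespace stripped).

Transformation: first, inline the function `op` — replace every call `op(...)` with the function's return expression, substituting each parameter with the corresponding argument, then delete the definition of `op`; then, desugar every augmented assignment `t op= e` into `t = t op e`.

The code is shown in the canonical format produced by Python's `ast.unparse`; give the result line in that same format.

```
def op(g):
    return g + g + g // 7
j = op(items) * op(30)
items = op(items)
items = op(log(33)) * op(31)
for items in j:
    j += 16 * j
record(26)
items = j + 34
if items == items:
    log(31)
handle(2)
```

Transformed code:
j = (items + items + items // 7) * (30 + 30 + 30 // 7)
items = items + items + items // 7
items = (log(33) + log(33) + log(33) // 7) * (31 + 31 + 31 // 7)
for items in j:
    j = j + 16 * j
record(26)
items = j + 34
if items == items:
    log(31)
handle(2)

j = j + 16 * j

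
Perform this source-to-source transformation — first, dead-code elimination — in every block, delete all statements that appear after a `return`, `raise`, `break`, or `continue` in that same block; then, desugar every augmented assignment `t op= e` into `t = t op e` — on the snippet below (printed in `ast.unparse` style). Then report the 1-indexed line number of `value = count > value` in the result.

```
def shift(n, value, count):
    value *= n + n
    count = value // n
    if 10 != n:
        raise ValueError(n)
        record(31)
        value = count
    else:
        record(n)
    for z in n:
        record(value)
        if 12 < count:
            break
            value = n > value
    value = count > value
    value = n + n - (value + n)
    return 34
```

Transformed code:
def shift(n, value, count):
    value = value * (n + n)
    count = value // n
    if 10 != n:
        raise ValueError(n)
    else:
        record(n)
    for z in n:
        record(value)
        if 12 < count:
            break
    value = count > value
    value = n + n - (value + n)
    return 34

12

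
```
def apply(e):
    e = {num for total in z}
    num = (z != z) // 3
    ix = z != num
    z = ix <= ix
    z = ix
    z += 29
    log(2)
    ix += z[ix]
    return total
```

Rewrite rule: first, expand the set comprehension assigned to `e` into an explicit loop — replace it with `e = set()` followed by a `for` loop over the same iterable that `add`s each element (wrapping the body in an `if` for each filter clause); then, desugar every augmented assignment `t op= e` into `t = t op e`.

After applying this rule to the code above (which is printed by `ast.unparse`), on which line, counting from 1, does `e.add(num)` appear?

Transformed code:
def apply(e):
    e = set()
    for total in z:
        e.add(num)
    num = (z != z) // 3
    ix = z != num
    z = ix <= ix
    z = ix
    z = z + 29
    log(2)
    ix = ix + z[ix]
    return total

4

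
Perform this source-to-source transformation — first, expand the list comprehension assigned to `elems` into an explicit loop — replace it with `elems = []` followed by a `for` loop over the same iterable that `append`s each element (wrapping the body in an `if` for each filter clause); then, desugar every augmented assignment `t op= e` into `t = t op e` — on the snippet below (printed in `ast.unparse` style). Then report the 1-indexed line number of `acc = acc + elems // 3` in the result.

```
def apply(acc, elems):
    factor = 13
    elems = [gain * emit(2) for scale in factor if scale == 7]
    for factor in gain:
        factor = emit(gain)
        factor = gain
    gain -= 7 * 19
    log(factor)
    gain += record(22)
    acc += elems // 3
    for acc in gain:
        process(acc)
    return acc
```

13

Transformed code:
def apply(acc, elems):
    factor = 13
    elems = []
    for scale in factor:
        if scale == 7:
            elems.append(gain * emit(2))
    for factor in gain:
        factor = emit(gain)
        factor = gain
    gain = gain - 7 * 19
    log(factor)
    gain = gain + record(22)
    acc = acc + elems // 3
    for acc in gain:
        process(acc)
    return acc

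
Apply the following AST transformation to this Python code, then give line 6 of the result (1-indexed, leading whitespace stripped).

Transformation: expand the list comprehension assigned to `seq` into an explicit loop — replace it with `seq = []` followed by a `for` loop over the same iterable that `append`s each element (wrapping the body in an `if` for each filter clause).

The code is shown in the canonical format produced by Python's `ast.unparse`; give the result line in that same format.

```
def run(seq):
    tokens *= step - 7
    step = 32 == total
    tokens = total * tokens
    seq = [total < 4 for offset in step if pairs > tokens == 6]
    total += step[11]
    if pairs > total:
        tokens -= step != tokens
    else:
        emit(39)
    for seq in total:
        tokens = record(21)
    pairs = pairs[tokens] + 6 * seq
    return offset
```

for offset in step:

Transformed code:
def run(seq):
    tokens *= step - 7
    step = 32 == total
    tokens = total * tokens
    seq = []
    for offset in step:
        if pairs > tokens == 6:
            seq.append(total < 4)
    total += step[11]
    if pairs > total:
        tokens -= step != tokens
    else:
        emit(39)
    for seq in total:
        tokens = record(21)
    pairs = pairs[tokens] + 6 * seq
    return offset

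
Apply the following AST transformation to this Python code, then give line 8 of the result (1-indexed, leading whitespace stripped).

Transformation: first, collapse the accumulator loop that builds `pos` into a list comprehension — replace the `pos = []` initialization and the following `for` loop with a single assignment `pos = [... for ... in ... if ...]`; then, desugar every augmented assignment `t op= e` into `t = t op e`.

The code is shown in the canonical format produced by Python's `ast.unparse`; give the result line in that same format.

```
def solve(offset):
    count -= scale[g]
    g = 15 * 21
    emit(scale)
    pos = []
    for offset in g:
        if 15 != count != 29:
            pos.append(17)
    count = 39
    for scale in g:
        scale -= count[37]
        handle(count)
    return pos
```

scale = scale - count[37]

Transformed code:
def solve(offset):
    count = count - scale[g]
    g = 15 * 21
    emit(scale)
    pos = [17 for offset in g if 15 != count != 29]
    count = 39
    for scale in g:
        scale = scale - count[37]
        handle(count)
    return pos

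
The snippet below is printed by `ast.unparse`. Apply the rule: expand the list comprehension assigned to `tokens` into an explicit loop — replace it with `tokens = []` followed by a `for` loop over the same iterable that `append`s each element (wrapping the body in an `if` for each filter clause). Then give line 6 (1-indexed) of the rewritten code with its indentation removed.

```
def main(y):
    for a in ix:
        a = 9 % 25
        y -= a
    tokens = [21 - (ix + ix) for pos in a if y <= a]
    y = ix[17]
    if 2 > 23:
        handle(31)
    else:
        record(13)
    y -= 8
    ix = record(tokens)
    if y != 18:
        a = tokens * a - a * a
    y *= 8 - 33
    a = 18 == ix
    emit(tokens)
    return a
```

for pos in a:

Transformed code:
def main(y):
    for a in ix:
        a = 9 % 25
        y -= a
    tokens = []
    for pos in a:
        if y <= a:
            tokens.append(21 - (ix + ix))
    y = ix[17]
    if 2 > 23:
        handle(31)
    else:
        record(13)
    y -= 8
    ix = record(tokens)
    if y != 18:
        a = tokens * a - a * a
    y *= 8 - 33
    a = 18 == ix
    emit(tokens)
    return a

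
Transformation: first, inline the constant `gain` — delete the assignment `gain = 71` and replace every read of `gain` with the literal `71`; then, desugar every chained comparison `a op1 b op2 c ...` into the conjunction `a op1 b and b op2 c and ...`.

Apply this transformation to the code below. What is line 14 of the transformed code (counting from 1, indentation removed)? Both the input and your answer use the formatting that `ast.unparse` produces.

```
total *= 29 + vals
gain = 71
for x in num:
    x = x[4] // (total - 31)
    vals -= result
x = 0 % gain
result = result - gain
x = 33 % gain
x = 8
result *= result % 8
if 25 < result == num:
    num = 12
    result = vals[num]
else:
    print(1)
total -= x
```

print(1)

Transformed code:
total *= 29 + vals
for x in num:
    x = x[4] // (total - 31)
    vals -= result
x = 0 % 71
result = result - 71
x = 33 % 71
x = 8
result *= result % 8
if 25 < result and result == num:
    num = 12
    result = vals[num]
else:
    print(1)
total -= x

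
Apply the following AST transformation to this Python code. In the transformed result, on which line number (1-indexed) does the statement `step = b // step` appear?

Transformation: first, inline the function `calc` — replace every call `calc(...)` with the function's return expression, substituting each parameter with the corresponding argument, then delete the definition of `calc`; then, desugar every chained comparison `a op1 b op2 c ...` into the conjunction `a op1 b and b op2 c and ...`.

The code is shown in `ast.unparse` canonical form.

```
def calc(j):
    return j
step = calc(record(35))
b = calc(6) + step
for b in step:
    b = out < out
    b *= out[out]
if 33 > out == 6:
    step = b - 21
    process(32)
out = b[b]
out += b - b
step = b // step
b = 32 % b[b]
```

11

Transformed code:
step = record(35)
b = 6 + step
for b in step:
    b = out < out
    b *= out[out]
if 33 > out and out == 6:
    step = b - 21
    process(32)
out = b[b]
out += b - b
step = b // step
b = 32 % b[b]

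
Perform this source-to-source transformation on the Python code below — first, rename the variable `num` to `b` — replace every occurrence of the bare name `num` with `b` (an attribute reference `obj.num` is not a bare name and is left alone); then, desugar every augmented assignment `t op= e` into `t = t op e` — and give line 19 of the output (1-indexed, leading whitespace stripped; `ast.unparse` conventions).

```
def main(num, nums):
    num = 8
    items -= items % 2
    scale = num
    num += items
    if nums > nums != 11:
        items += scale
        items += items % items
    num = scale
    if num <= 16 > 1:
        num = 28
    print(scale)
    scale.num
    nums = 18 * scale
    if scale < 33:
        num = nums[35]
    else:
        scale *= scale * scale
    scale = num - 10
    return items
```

scale = b - 10

Transformed code:
def main(b, nums):
    b = 8
    items = items - items % 2
    scale = b
    b = b + items
    if nums > nums != 11:
        items = items + scale
        items = items + items % items
    b = scale
    if b <= 16 > 1:
        b = 28
    print(scale)
    scale.num
    nums = 18 * scale
    if scale < 33:
        b = nums[35]
    else:
        scale = scale * (scale * scale)
    scale = b - 10
    return items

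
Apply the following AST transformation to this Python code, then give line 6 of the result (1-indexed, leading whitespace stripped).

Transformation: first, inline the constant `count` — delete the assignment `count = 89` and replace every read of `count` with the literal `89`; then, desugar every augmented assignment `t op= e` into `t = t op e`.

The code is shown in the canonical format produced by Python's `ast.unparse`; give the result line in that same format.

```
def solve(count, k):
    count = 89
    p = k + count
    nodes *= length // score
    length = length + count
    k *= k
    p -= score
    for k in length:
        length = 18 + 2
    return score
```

Transformed code:
def solve(count, k):
    p = k + 89
    nodes = nodes * (length // score)
    length = length + 89
    k = k * k
    p = p - score
    for k in length:
        length = 18 + 2
    return score

p = p - score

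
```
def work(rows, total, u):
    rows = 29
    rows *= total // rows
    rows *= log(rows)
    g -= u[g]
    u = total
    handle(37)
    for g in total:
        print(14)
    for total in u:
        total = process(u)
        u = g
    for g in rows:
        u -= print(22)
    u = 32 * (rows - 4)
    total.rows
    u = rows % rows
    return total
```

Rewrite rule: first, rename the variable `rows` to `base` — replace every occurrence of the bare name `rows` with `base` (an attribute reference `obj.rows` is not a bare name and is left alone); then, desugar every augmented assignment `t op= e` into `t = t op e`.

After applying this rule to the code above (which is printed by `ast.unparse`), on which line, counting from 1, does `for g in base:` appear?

13

Transformed code:
def work(base, total, u):
    base = 29
    base = base * (total // base)
    base = base * log(base)
    g = g - u[g]
    u = total
    handle(37)
    for g in total:
        print(14)
    for total in u:
        total = process(u)
        u = g
    for g in base:
        u = u - print(22)
    u = 32 * (base - 4)
    total.rows
    u = base % base
    return total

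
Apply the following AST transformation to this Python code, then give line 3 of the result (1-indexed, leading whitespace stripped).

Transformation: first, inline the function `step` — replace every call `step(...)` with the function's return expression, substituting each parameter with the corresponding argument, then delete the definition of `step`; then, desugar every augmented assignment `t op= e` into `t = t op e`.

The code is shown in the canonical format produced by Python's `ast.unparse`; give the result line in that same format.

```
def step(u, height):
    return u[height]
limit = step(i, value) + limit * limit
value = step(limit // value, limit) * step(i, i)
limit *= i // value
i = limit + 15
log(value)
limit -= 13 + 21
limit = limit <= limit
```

Transformed code:
limit = i[value] + limit * limit
value = (limit // value)[limit] * i[i]
limit = limit * (i // value)
i = limit + 15
log(value)
limit = limit - (13 + 21)
limit = limit <= limit

limit = limit * (i // value)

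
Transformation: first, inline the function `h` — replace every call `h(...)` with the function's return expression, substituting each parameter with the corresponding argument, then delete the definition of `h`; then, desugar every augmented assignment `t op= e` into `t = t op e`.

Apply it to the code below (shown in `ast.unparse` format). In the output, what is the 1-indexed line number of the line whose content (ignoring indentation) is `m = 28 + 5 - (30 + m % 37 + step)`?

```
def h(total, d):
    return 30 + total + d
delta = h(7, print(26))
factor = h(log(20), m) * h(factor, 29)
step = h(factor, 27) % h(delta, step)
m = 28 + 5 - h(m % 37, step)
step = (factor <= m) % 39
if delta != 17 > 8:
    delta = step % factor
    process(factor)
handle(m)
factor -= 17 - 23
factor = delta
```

Transformed code:
delta = 30 + 7 + print(26)
factor = (30 + log(20) + m) * (30 + factor + 29)
step = (30 + factor + 27) % (30 + delta + step)
m = 28 + 5 - (30 + m % 37 + step)
step = (factor <= m) % 39
if delta != 17 > 8:
    delta = step % factor
    process(factor)
handle(m)
factor = factor - (17 - 23)
factor = delta

4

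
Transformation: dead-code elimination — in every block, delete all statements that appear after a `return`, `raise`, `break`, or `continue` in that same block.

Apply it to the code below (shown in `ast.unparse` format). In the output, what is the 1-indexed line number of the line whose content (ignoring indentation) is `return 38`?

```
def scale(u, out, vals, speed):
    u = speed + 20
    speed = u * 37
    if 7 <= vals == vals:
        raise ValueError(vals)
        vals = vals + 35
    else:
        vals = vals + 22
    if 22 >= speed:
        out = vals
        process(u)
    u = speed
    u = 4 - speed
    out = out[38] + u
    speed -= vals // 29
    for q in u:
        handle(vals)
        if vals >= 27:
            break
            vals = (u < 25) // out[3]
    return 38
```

19

Transformed code:
def scale(u, out, vals, speed):
    u = speed + 20
    speed = u * 37
    if 7 <= vals == vals:
        raise ValueError(vals)
    else:
        vals = vals + 22
    if 22 >= speed:
        out = vals
        process(u)
    u = speed
    u = 4 - speed
    out = out[38] + u
    speed -= vals // 29
    for q in u:
        handle(vals)
        if vals >= 27:
            break
    return 38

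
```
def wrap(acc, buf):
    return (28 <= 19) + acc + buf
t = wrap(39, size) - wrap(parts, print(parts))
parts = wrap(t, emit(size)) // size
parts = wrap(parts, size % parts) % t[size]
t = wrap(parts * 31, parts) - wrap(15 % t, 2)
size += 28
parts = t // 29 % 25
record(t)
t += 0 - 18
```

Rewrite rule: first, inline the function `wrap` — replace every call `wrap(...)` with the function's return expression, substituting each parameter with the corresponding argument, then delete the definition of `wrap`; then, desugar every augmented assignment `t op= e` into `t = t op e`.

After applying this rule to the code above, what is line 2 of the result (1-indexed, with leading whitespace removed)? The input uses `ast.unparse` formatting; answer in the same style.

Transformed code:
t = (28 <= 19) + 39 + size - ((28 <= 19) + parts + print(parts))
parts = ((28 <= 19) + t + emit(size)) // size
parts = ((28 <= 19) + parts + size % parts) % t[size]
t = (28 <= 19) + parts * 31 + parts - ((28 <= 19) + 15 % t + 2)
size = size + 28
parts = t // 29 % 25
record(t)
t = t + (0 - 18)

parts = ((28 <= 19) + t + emit(size)) // size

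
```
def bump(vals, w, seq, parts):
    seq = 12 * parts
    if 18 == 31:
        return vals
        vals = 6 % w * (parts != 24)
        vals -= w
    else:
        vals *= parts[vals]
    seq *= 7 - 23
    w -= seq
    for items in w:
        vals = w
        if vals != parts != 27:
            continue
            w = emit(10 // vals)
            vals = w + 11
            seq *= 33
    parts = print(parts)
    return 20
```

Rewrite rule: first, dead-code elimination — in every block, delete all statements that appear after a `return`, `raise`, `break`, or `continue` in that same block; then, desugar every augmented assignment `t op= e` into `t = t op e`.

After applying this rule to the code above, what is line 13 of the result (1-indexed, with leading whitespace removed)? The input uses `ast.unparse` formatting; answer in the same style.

parts = print(parts)

Transformed code:
def bump(vals, w, seq, parts):
    seq = 12 * parts
    if 18 == 31:
        return vals
    else:
        vals = vals * parts[vals]
    seq = seq * (7 - 23)
    w = w - seq
    for items in w:
        vals = w
        if vals != parts != 27:
            continue
    parts = print(parts)
    return 20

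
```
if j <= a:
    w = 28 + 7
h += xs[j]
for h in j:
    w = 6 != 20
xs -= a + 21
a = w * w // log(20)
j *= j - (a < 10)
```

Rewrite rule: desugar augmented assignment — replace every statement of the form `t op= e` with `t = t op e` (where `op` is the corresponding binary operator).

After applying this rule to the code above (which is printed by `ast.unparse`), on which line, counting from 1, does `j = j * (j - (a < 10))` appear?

8

Transformed code:
if j <= a:
    w = 28 + 7
h = h + xs[j]
for h in j:
    w = 6 != 20
xs = xs - (a + 21)
a = w * w // log(20)
j = j * (j - (a < 10))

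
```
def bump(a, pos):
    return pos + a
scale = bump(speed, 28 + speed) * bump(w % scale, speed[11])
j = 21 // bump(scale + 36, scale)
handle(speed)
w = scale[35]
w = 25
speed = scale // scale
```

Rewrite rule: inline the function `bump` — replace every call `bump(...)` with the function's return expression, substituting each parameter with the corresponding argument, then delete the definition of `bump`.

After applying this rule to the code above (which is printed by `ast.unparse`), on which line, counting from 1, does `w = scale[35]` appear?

4

Transformed code:
scale = (28 + speed + speed) * (speed[11] + w % scale)
j = 21 // (scale + (scale + 36))
handle(speed)
w = scale[35]
w = 25
speed = scale // scale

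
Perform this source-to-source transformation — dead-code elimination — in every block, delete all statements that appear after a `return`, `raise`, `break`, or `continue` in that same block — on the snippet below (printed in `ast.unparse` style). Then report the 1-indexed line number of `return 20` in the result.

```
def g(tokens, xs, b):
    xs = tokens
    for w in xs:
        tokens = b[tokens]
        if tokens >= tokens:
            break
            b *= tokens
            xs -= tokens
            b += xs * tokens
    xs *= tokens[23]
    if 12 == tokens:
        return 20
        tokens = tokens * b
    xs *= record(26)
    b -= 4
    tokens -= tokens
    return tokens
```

Transformed code:
def g(tokens, xs, b):
    xs = tokens
    for w in xs:
        tokens = b[tokens]
        if tokens >= tokens:
            break
    xs *= tokens[23]
    if 12 == tokens:
        return 20
    xs *= record(26)
    b -= 4
    tokens -= tokens
    return tokens

9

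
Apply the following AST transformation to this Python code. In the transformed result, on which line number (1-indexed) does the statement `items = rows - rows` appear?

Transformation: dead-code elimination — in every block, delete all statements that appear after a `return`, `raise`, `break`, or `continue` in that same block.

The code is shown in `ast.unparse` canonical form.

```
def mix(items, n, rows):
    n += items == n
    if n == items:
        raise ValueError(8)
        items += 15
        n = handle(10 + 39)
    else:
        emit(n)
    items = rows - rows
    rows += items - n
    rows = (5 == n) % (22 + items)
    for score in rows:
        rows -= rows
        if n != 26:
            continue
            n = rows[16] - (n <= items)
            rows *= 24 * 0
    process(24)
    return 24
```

7

Transformed code:
def mix(items, n, rows):
    n += items == n
    if n == items:
        raise ValueError(8)
    else:
        emit(n)
    items = rows - rows
    rows += items - n
    rows = (5 == n) % (22 + items)
    for score in rows:
        rows -= rows
        if n != 26:
            continue
    process(24)
    return 24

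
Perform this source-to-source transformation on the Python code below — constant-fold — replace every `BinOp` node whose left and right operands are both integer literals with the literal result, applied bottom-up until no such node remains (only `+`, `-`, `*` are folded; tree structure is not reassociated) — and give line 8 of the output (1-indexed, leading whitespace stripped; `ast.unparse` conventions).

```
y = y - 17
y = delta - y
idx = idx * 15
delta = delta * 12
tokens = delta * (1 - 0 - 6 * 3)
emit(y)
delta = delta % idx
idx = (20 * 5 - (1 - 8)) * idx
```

idx = 107 * idx

Transformed code:
y = y - 17
y = delta - y
idx = idx * 15
delta = delta * 12
tokens = delta * -17
emit(y)
delta = delta % idx
idx = 107 * idx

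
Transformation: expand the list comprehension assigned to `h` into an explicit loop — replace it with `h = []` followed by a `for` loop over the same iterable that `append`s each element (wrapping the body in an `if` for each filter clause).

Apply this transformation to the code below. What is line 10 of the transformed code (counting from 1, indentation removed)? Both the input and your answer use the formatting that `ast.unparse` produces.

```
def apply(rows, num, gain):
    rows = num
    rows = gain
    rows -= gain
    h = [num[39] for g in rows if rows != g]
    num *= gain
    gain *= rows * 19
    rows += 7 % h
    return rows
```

gain *= rows * 19

Transformed code:
def apply(rows, num, gain):
    rows = num
    rows = gain
    rows -= gain
    h = []
    for g in rows:
        if rows != g:
            h.append(num[39])
    num *= gain
    gain *= rows * 19
    rows += 7 % h
    return rows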